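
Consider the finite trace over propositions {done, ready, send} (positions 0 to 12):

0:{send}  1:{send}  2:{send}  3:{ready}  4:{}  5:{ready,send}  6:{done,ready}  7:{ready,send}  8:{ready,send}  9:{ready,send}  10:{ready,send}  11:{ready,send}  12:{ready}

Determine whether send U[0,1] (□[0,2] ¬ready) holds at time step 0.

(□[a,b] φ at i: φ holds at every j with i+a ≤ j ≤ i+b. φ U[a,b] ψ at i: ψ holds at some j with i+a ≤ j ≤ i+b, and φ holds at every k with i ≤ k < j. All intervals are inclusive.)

Yes

Need some j in [0,1] with □[0,2] ¬ready, and send at every k in [0,j-1].
  j=0: □[0,2] ¬ready holds; no prefix to check → satisfied.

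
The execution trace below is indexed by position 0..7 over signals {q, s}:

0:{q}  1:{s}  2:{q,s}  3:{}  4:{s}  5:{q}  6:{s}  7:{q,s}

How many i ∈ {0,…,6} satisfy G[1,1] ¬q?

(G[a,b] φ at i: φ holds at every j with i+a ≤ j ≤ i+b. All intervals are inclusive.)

Evaluate at each i in [0,6]:
  i=0: ✓ (all of [1,1])
  i=1: ✗ (fails at j=2)
  i=2: ✓ (all of [3,3])
  i=3: ✓ (all of [4,4])
  i=4: ✗ (fails at j=5)
  i=5: ✓ (all of [6,6])
  i=6: ✗ (fails at j=7)
Positions where it holds: {0, 2, 3, 5} → 4.

4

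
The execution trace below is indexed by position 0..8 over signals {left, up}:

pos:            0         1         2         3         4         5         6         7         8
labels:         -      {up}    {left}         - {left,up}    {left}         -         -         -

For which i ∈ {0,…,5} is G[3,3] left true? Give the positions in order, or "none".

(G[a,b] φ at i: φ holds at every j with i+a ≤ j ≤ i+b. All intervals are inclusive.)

Evaluate at each i in [0,5]:
  i=0: ✗ (fails at j=3)
  i=1: ✓ (all of [4,4])
  i=2: ✓ (all of [5,5])
  i=3: ✗ (fails at j=6)
  i=4: ✗ (fails at j=7)
  i=5: ✗ (fails at j=8)

1, 2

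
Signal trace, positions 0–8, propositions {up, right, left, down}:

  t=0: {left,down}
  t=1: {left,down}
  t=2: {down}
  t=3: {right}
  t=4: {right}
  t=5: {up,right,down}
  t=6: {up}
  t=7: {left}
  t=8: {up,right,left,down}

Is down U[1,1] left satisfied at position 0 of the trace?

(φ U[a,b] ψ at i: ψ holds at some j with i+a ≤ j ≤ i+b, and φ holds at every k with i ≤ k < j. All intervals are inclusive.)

Need some j in [1,1] with left, and down at every k in [0,j-1].
  j=1: left holds; down holds at every k in [0,0] → satisfied.

Yes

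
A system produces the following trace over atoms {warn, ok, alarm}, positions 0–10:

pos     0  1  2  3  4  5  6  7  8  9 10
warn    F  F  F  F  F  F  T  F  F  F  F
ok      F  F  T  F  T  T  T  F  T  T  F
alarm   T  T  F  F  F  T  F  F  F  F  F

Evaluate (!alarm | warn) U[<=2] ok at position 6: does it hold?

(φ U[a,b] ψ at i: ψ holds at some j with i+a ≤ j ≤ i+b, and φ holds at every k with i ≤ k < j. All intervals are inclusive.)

True

Need some j in [6,8] with ok, and (!alarm | warn) at every k in [6,j-1].
  j=6: ok holds; no prefix to check → satisfied.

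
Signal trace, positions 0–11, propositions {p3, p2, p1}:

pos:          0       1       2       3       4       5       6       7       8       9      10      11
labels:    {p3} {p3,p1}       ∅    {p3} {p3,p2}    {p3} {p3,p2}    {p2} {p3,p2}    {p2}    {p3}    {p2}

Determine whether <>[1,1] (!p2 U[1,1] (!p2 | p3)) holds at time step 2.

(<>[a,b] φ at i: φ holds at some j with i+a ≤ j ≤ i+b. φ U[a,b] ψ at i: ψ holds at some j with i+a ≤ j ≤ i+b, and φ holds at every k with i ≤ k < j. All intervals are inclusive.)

True

Check (!p2 U[1,1] (!p2 | p3)) at each j in [3,3]:
  j=3: holds
Found at j=3 → formula holds.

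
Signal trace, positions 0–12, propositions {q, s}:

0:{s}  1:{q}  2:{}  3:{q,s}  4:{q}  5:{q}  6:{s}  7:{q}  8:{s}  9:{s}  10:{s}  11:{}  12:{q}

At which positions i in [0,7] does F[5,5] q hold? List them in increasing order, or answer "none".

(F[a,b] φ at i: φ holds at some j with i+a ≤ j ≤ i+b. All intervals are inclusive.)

Evaluate at each i in [0,7]:
  i=0: ✓ (witness j=5)
  i=1: ✗ (none in [6,6])
  i=2: ✓ (witness j=7)
  i=3: ✗ (none in [8,8])
  i=4: ✗ (none in [9,9])
  i=5: ✗ (none in [10,10])
  i=6: ✗ (none in [11,11])
  i=7: ✓ (witness j=12)

0, 2, 7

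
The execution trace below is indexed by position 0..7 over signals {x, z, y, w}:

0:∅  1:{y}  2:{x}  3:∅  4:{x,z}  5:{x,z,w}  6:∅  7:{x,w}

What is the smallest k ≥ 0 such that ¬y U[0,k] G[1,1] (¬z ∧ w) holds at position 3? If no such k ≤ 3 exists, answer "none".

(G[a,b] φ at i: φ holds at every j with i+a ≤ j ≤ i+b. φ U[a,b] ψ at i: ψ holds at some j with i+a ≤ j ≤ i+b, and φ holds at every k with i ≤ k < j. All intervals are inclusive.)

Need earliest j ≥ 3 with G[1,1] (¬z ∧ w), and ¬y at every k in [3,j-1].
  j=3: rhs fails.
  j=4: rhs fails.
  j=5: rhs fails.
  j=6: rhs holds; lhs holds on [3,5]. k = 3.

3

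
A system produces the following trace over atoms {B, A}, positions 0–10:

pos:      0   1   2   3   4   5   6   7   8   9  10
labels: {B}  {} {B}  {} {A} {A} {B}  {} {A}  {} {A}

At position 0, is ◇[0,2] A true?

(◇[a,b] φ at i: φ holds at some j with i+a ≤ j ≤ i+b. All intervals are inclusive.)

Does not hold

Check A at each j in [0,2]:
  j=0: false
  j=1: false
  j=2: false
No position in the window satisfies it → formula fails.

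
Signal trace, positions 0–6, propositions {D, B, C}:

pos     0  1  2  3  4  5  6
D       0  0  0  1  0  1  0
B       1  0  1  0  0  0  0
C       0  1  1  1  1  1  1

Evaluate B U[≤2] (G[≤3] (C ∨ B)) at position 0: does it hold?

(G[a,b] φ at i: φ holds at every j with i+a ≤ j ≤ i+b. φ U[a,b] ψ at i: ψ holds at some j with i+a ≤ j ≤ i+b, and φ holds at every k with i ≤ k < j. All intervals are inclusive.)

Yes

Need some j in [0,2] with G[≤3] (C ∨ B), and B at every k in [0,j-1].
  j=0: G[≤3] (C ∨ B) holds; no prefix to check → satisfied.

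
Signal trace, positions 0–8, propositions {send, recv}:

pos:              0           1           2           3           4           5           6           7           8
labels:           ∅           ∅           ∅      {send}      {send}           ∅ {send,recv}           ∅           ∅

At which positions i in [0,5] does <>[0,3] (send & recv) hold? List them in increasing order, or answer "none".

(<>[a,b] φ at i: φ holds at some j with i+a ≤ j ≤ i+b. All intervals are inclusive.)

3, 4, 5

Evaluate at each i in [0,5]:
  i=0: ✗ (none in [0,3])
  i=1: ✗ (none in [1,4])
  i=2: ✗ (none in [2,5])
  i=3: ✓ (witness j=6)
  i=4: ✓ (witness j=6)
  i=5: ✓ (witness j=6)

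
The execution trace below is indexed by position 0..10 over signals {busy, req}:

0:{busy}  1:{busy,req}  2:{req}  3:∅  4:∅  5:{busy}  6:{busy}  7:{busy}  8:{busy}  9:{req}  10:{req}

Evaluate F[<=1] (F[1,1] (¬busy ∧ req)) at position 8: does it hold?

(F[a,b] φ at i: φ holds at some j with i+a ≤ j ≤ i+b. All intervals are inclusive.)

True

Check F[1,1] (¬busy ∧ req) at each j in [8,9]:
  j=8: holds (witness at 9)
  j=9: holds (witness at 10)
Found at j=8 → formula holds.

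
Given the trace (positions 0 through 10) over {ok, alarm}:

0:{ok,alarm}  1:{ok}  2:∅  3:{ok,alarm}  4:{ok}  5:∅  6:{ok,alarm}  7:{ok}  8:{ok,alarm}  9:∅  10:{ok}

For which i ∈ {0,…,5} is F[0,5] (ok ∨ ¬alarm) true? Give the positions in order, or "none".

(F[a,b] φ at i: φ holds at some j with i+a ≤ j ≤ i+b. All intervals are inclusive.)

Evaluate at each i in [0,5]:
  i=0: ✓ (witness j=0)
  i=1: ✓ (witness j=1)
  i=2: ✓ (witness j=2)
  i=3: ✓ (witness j=3)
  i=4: ✓ (witness j=4)
  i=5: ✓ (witness j=5)

0, 1, 2, 3, 4, 5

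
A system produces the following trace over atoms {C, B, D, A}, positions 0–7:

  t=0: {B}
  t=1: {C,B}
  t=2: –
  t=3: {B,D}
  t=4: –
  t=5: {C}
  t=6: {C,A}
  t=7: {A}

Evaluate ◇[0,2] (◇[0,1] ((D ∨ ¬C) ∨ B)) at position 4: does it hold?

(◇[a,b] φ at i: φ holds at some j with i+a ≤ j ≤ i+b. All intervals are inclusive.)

Yes

Check ◇[0,1] ((D ∨ ¬C) ∨ B) at each j in [4,6]:
  j=4: holds (witness at 4)
  j=5: fails (none in [5,6])
  j=6: holds (witness at 7)
Found at j=4 → formula holds.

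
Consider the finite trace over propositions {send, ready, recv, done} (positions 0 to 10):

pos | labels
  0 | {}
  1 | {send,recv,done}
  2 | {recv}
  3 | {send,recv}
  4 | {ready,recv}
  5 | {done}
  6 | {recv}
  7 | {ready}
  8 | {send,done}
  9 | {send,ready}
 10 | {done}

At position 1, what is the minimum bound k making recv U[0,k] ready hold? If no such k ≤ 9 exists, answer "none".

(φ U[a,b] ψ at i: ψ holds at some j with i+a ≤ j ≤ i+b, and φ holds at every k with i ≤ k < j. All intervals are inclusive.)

3

Need earliest j ≥ 1 with ready, and recv at every k in [1,j-1].
  j=1: rhs fails.
  j=2: rhs fails.
  j=3: rhs fails.
  j=4: rhs holds; lhs holds on [1,3]. k = 3.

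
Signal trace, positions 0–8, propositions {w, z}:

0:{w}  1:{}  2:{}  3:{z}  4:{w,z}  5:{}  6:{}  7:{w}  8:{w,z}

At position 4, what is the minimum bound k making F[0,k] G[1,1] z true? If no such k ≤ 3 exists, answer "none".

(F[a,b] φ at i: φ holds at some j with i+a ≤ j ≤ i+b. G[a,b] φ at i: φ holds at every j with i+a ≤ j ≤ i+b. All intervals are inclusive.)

3

Scan j = 4,5,… for G[1,1] z:
  j=4: fails
  j=5: fails
  j=6: fails
  j=7: holds
First hit at j=7, so smallest k = 7-4 = 3.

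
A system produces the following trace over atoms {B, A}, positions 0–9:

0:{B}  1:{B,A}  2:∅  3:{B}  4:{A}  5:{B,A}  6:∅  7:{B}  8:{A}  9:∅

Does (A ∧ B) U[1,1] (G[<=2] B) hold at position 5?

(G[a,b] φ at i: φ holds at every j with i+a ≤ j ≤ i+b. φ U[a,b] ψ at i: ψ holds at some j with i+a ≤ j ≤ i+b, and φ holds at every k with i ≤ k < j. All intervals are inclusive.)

Need some j in [6,6] with G[<=2] B, and (A ∧ B) at every k in [5,j-1].
  j=6: G[<=2] B — fails at 6.
No j in the window works → until fails.

Does not hold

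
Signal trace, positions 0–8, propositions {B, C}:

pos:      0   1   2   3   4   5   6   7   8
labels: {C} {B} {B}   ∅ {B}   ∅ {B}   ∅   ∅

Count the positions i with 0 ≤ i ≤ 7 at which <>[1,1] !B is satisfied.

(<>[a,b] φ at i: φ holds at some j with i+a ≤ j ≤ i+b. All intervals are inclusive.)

Evaluate at each i in [0,7]:
  i=0: ✗ (none in [1,1])
  i=1: ✗ (none in [2,2])
  i=2: ✓ (witness j=3)
  i=3: ✗ (none in [4,4])
  i=4: ✓ (witness j=5)
  i=5: ✗ (none in [6,6])
  i=6: ✓ (witness j=7)
  i=7: ✓ (witness j=8)
Positions where it holds: {2, 4, 6, 7} → 4.

4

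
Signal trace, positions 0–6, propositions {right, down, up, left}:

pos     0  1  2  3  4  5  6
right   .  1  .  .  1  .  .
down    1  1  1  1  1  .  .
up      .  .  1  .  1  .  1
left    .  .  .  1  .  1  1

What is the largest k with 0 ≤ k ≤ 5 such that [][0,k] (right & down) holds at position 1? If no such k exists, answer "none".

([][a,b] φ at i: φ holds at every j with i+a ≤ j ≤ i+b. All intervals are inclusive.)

0

(right & down) must hold from j=1 onward; find where it first fails.
  j=1: holds
  j=2: fails
Holds on [1,1], so largest k = 0.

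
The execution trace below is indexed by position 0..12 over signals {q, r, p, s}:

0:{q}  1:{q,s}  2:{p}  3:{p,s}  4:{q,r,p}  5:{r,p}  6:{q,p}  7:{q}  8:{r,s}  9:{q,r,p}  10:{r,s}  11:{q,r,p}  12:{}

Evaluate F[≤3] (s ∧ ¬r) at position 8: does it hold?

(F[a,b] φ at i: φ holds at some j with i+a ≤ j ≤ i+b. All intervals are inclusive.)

Check (s ∧ ¬r) at each j in [8,11]:
  j=8: false
  j=9: false
  j=10: false
  j=11: false
No position in the window satisfies it → formula fails.

Does not hold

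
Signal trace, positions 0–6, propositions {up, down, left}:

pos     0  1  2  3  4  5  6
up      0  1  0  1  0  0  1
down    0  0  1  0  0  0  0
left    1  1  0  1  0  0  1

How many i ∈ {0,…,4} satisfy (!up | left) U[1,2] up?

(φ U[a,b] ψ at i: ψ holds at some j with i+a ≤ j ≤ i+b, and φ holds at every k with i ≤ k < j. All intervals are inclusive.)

Evaluate at each i in [0,4]:
  i=0: ✓ (rhs at j=1; lhs holds on [0,0])
  i=1: ✓ (rhs at j=3; lhs holds on [1,2])
  i=2: ✓ (rhs at j=3; lhs holds on [2,2])
  i=3: ✗ (no rhs in [4,5])
  i=4: ✓ (rhs at j=6; lhs holds on [4,5])
Positions where it holds: {0, 1, 2, 4} → 4.

4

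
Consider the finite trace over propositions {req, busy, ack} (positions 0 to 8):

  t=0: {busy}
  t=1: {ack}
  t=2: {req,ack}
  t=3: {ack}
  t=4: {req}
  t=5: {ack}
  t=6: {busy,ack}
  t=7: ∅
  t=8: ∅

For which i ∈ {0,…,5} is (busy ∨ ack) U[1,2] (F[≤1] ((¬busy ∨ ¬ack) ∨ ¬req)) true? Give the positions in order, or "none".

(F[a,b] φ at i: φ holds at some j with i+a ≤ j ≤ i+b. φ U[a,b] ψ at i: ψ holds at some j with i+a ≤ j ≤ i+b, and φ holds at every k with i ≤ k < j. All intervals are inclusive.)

0, 1, 2, 3, 5

Evaluate at each i in [0,5]:
  i=0: ✓ (rhs at j=1; lhs holds on [0,0])
  i=1: ✓ (rhs at j=2; lhs holds on [1,1])
  i=2: ✓ (rhs at j=3; lhs holds on [2,2])
  i=3: ✓ (rhs at j=4; lhs holds on [3,3])
  i=4: ✗ (lhs fails at k=4 before rhs at j=5)
  i=5: ✓ (rhs at j=6; lhs holds on [5,5])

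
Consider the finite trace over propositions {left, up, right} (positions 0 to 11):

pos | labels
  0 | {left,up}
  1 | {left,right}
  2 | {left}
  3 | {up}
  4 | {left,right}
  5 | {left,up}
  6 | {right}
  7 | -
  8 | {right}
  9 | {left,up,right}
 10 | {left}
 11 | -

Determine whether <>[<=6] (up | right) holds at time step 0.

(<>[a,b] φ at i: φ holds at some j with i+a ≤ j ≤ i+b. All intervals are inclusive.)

Check (up | right) at each j in [0,6]:
  j=0: true
  j=1: true
  j=2: false
  j=3: true
  j=4: true
  j=5: true
  j=6: true
Found at j=0 → formula holds.

Holds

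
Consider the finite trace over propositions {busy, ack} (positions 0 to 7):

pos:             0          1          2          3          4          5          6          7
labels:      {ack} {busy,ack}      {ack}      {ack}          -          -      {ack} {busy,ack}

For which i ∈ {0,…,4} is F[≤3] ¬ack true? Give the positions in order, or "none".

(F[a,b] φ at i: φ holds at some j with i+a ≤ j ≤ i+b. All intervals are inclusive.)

Evaluate at each i in [0,4]:
  i=0: ✗ (none in [0,3])
  i=1: ✓ (witness j=4)
  i=2: ✓ (witness j=4)
  i=3: ✓ (witness j=4)
  i=4: ✓ (witness j=4)

1, 2, 3, 4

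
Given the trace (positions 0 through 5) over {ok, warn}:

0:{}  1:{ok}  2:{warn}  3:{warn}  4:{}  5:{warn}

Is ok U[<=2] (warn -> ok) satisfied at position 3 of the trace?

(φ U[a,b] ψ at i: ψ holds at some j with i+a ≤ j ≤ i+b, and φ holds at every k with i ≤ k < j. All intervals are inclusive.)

Does not hold

Need some j in [3,5] with (warn -> ok), and ok at every k in [3,j-1].
  j=3: (warn -> ok) false.
  j=4: (warn -> ok) holds, but ok fails at k=3 → not this j.
  j=5: (warn -> ok) false.
No j in the window works → until fails.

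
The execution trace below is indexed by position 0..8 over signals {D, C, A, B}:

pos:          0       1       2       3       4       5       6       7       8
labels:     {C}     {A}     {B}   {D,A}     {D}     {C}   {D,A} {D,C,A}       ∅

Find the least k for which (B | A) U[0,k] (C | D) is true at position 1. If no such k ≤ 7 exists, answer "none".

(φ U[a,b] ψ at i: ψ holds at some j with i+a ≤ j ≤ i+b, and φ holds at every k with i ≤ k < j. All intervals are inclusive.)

Need earliest j ≥ 1 with (C | D), and (B | A) at every k in [1,j-1].
  j=1: rhs fails.
  j=2: rhs fails.
  j=3: rhs holds; lhs holds on [1,2]. k = 2.

2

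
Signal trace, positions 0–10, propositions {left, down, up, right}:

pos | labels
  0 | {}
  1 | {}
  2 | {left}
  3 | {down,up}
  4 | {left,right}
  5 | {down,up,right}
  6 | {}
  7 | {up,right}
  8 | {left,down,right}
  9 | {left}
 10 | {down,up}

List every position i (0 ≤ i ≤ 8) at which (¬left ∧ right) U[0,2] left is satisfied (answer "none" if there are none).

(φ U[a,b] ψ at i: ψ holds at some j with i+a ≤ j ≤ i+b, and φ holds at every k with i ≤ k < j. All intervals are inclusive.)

2, 4, 7, 8

Evaluate at each i in [0,8]:
  i=0: ✗ (lhs fails at k=0 before rhs at j=2)
  i=1: ✗ (lhs fails at k=1 before rhs at j=2)
  i=2: ✓ (rhs at j=2)
  i=3: ✗ (lhs fails at k=3 before rhs at j=4)
  i=4: ✓ (rhs at j=4)
  i=5: ✗ (no rhs in [5,7])
  i=6: ✗ (lhs fails at k=6 before rhs at j=8)
  i=7: ✓ (rhs at j=8; lhs holds on [7,7])
  i=8: ✓ (rhs at j=8)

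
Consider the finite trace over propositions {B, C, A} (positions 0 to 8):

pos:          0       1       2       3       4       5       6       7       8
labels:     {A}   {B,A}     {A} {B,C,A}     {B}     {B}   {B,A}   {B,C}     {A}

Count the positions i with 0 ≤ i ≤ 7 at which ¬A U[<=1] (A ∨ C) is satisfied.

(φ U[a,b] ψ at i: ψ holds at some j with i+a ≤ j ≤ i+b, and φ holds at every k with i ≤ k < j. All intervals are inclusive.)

Evaluate at each i in [0,7]:
  i=0: ✓ (rhs at j=0)
  i=1: ✓ (rhs at j=1)
  i=2: ✓ (rhs at j=2)
  i=3: ✓ (rhs at j=3)
  i=4: ✗ (no rhs in [4,5])
  i=5: ✓ (rhs at j=6; lhs holds on [5,5])
  i=6: ✓ (rhs at j=6)
  i=7: ✓ (rhs at j=7)
Positions where it holds: {0, 1, 2, 3, 5, 6, 7} → 7.

7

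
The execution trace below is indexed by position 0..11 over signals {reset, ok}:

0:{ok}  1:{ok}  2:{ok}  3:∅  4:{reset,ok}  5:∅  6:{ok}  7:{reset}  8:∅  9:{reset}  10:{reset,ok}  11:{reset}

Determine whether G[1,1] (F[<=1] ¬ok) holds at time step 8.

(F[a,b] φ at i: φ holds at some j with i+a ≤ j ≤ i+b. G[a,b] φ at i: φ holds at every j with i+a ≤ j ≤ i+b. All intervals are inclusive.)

Yes

Check F[<=1] ¬ok at every j in [9,9]:
  j=9: holds (witness at 9)
All positions satisfy it → formula holds.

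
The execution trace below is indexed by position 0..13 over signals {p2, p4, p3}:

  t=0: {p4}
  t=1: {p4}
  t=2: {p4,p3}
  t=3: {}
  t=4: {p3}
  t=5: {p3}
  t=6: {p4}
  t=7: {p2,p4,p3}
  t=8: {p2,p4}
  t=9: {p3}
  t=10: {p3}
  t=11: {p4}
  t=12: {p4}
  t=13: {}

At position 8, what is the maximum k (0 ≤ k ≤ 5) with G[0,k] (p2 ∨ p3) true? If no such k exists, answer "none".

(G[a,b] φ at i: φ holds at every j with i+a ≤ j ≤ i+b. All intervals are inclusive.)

(p2 ∨ p3) must hold from j=8 onward; find where it first fails.
  j=8: holds
  j=9: holds
  j=10: holds
  j=11: fails
Holds on [8,10], so largest k = 2.

2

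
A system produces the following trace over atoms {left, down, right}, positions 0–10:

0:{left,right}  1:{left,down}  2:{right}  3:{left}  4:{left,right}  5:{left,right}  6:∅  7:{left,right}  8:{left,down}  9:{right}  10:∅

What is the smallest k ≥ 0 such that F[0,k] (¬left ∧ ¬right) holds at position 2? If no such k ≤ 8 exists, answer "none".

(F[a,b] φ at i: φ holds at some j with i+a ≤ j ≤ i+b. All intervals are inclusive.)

Scan j = 2,3,… for (¬left ∧ ¬right):
  j=2: fails
  j=3: fails
  j=4: fails
  j=5: fails
  j=6: holds
First hit at j=6, so smallest k = 6-2 = 4.

4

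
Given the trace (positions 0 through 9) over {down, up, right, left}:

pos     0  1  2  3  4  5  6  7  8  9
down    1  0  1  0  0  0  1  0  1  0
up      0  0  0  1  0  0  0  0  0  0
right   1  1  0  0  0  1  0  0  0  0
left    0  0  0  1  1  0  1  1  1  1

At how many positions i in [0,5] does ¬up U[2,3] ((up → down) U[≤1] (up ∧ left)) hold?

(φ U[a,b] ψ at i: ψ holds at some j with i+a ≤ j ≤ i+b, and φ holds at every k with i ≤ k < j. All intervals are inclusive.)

2

Evaluate at each i in [0,5]:
  i=0: ✓ (rhs at j=2; lhs holds on [0,1])
  i=1: ✓ (rhs at j=3; lhs holds on [1,2])
  i=2: ✗ (no rhs in [4,5])
  i=3: ✗ (no rhs in [5,6])
  i=4: ✗ (no rhs in [6,7])
  i=5: ✗ (no rhs in [7,8])
Positions where it holds: {0, 1} → 2.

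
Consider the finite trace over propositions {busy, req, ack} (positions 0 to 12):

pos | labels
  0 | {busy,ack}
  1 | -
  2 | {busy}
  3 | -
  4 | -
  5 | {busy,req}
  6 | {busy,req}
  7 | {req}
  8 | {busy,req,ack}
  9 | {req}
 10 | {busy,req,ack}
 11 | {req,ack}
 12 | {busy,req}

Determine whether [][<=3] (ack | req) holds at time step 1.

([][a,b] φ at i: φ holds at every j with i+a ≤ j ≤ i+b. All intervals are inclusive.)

Does not hold

Check (ack | req) at every j in [1,4]:
  j=1: false
  j=2: false
  j=3: false
  j=4: false
Fails at j=1 → formula fails.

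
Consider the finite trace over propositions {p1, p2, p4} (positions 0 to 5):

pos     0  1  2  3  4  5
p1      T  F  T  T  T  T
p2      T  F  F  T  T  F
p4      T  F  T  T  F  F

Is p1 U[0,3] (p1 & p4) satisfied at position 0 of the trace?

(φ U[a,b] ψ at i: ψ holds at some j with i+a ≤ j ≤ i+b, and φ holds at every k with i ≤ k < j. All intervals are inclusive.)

Holds

Need some j in [0,3] with (p1 & p4), and p1 at every k in [0,j-1].
  j=0: (p1 & p4) holds; no prefix to check → satisfied.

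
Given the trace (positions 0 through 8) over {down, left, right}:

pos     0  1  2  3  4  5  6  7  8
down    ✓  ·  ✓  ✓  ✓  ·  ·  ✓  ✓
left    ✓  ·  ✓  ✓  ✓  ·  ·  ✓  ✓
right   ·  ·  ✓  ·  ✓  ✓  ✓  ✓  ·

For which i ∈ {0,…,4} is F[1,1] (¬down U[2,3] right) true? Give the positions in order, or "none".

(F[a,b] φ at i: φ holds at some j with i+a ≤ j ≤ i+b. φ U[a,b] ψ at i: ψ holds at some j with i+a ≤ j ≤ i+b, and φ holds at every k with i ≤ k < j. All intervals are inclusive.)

Evaluate at each i in [0,4]:
  i=0: ✗ (none in [1,1])
  i=1: ✗ (none in [2,2])
  i=2: ✗ (none in [3,3])
  i=3: ✗ (none in [4,4])
  i=4: ✓ (witness j=5)

4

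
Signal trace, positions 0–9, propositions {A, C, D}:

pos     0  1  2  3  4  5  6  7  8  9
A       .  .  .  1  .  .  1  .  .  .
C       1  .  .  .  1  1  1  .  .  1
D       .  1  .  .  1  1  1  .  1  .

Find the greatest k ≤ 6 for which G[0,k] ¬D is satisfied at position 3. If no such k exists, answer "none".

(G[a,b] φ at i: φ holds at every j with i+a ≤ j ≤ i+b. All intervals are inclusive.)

0

¬D must hold from j=3 onward; find where it first fails.
  j=3: holds
  j=4: fails
Holds on [3,3], so largest k = 0.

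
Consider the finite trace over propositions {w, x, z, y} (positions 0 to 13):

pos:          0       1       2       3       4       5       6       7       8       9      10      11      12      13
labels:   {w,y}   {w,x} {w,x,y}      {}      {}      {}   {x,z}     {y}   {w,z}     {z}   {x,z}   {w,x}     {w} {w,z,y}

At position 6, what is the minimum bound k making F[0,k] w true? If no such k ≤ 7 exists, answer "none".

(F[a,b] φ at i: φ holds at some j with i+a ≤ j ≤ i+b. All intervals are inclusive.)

Scan j = 6,7,… for w:
  j=6: fails
  j=7: fails
  j=8: holds
First hit at j=8, so smallest k = 8-6 = 2.

2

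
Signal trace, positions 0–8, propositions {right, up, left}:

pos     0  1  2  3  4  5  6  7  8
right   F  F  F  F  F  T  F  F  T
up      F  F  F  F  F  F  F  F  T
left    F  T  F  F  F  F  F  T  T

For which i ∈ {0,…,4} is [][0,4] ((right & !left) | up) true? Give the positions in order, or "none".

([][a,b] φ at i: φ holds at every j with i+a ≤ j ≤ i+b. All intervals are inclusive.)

none

Evaluate at each i in [0,4]:
  i=0: ✗ (fails at j=0)
  i=1: ✗ (fails at j=1)
  i=2: ✗ (fails at j=2)
  i=3: ✗ (fails at j=3)
  i=4: ✗ (fails at j=4)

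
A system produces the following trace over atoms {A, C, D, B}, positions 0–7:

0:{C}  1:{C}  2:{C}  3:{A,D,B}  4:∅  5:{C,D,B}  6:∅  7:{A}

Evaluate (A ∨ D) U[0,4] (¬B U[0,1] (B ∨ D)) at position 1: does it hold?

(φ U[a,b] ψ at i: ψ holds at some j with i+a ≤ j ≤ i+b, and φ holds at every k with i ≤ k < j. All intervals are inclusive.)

No

Need some j in [1,5] with (¬B U[0,1] (B ∨ D)), and (A ∨ D) at every k in [1,j-1].
  j=1: (¬B U[0,1] (B ∨ D)) — fails.
  j=2: (¬B U[0,1] (B ∨ D)) holds, but (A ∨ D) fails at k=1 → not this j.
  j=3: (¬B U[0,1] (B ∨ D)) holds, but (A ∨ D) fails at k=1 → not this j.
  j=4: (¬B U[0,1] (B ∨ D)) holds, but (A ∨ D) fails at k=1 → not this j.
  j=5: (¬B U[0,1] (B ∨ D)) holds, but (A ∨ D) fails at k=1 → not this j.
No j in the window works → until fails.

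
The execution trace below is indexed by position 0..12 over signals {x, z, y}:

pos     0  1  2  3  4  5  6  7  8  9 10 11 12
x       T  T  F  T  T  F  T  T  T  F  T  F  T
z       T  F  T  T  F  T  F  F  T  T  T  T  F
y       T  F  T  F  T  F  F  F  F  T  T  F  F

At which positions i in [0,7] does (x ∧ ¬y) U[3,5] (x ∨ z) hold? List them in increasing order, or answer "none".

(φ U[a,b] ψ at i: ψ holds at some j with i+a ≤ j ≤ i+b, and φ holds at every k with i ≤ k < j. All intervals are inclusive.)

Evaluate at each i in [0,7]:
  i=0: ✗ (lhs fails at k=0 before rhs at j=3)
  i=1: ✗ (lhs fails at k=2 before rhs at j=4)
  i=2: ✗ (lhs fails at k=2 before rhs at j=5)
  i=3: ✗ (lhs fails at k=4 before rhs at j=6)
  i=4: ✗ (lhs fails at k=4 before rhs at j=7)
  i=5: ✗ (lhs fails at k=5 before rhs at j=8)
  i=6: ✓ (rhs at j=9; lhs holds on [6,8])
  i=7: ✗ (lhs fails at k=9 before rhs at j=10)

6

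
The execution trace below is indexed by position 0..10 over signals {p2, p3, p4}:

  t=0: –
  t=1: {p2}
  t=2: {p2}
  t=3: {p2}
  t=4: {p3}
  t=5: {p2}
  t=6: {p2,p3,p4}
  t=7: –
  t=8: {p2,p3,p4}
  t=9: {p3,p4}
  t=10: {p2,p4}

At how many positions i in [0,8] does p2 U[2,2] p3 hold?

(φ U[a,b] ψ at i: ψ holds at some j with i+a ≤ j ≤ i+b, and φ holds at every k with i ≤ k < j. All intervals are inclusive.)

Evaluate at each i in [0,8]:
  i=0: ✗ (no rhs in [2,2])
  i=1: ✗ (no rhs in [3,3])
  i=2: ✓ (rhs at j=4; lhs holds on [2,3])
  i=3: ✗ (no rhs in [5,5])
  i=4: ✗ (lhs fails at k=4 before rhs at j=6)
  i=5: ✗ (no rhs in [7,7])
  i=6: ✗ (lhs fails at k=7 before rhs at j=8)
  i=7: ✗ (lhs fails at k=7 before rhs at j=9)
  i=8: ✗ (no rhs in [10,10])
Positions where it holds: {2} → 1.

1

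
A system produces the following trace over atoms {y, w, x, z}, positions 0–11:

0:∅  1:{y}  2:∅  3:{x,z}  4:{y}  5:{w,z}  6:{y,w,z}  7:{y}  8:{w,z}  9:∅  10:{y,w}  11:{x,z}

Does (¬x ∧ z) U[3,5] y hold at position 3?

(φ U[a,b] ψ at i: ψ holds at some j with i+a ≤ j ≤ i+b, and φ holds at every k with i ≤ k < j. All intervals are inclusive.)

Need some j in [6,8] with y, and (¬x ∧ z) at every k in [3,j-1].
  j=6: y holds, but (¬x ∧ z) fails at k=3 → not this j.
  j=7: y holds, but (¬x ∧ z) fails at k=3 → not this j.
  j=8: y false.
No j in the window works → until fails.

False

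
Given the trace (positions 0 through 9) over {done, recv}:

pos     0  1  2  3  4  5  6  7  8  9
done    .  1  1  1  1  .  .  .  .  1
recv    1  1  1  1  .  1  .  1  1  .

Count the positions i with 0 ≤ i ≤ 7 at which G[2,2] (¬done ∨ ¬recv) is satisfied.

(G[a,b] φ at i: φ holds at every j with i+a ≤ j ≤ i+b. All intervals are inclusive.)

6

Evaluate at each i in [0,7]:
  i=0: ✗ (fails at j=2)
  i=1: ✗ (fails at j=3)
  i=2: ✓ (all of [4,4])
  i=3: ✓ (all of [5,5])
  i=4: ✓ (all of [6,6])
  i=5: ✓ (all of [7,7])
  i=6: ✓ (all of [8,8])
  i=7: ✓ (all of [9,9])
Positions where it holds: {2, 3, 4, 5, 6, 7} → 6.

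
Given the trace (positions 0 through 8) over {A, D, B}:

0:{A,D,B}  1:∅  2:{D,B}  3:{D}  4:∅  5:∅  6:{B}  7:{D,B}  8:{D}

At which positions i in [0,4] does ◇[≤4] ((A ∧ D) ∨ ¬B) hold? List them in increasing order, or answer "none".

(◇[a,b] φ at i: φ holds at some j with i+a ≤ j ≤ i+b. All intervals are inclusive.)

0, 1, 2, 3, 4

Evaluate at each i in [0,4]:
  i=0: ✓ (witness j=0)
  i=1: ✓ (witness j=1)
  i=2: ✓ (witness j=3)
  i=3: ✓ (witness j=3)
  i=4: ✓ (witness j=4)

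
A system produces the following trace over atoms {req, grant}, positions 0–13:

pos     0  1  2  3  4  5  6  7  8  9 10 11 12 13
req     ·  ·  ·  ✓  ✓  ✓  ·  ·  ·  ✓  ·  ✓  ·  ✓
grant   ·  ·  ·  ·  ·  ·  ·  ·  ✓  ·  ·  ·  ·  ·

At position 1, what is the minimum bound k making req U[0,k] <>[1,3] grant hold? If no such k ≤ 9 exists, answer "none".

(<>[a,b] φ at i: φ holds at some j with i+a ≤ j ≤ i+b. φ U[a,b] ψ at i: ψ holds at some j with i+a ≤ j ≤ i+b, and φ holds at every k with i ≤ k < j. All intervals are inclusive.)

Need earliest j ≥ 1 with <>[1,3] grant, and req at every k in [1,j-1].
  j=1: rhs fails.
  j=2: rhs fails.
  j=3: rhs fails.
  j=4: rhs fails.
  j=5: rhs holds but lhs fails at k=1.
  j=6: rhs holds but lhs fails at k=1.
  j=7: rhs holds but lhs fails at k=1.
  j=8: rhs fails.
  j=9: rhs fails.
  j=10: rhs fails.
No witness within the range → none.

none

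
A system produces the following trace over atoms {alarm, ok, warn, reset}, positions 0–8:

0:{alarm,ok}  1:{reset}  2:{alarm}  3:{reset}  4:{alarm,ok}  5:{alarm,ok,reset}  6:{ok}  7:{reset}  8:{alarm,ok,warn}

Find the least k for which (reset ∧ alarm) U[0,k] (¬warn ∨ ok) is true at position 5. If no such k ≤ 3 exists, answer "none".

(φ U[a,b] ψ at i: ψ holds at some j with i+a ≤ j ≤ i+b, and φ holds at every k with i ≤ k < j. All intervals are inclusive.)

Need earliest j ≥ 5 with (¬warn ∨ ok), and (reset ∧ alarm) at every k in [5,j-1].
  j=5: rhs holds (empty prefix). k = 0.

0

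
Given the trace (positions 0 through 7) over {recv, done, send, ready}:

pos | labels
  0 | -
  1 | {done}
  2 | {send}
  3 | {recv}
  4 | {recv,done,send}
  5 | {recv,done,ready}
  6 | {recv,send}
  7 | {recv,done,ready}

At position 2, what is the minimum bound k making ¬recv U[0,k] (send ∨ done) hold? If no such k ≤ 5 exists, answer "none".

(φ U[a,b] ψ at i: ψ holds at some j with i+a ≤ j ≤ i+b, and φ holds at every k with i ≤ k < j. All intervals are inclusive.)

Need earliest j ≥ 2 with (send ∨ done), and ¬recv at every k in [2,j-1].
  j=2: rhs holds (empty prefix). k = 0.

0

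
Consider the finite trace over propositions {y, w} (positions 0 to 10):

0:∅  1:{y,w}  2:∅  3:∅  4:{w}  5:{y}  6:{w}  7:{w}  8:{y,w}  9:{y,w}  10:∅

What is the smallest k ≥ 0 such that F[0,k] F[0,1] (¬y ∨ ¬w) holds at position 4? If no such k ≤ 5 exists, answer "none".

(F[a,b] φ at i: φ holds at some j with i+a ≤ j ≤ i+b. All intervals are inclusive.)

Scan j = 4,5,… for F[0,1] (¬y ∨ ¬w):
  j=4: holds
First hit at j=4, so smallest k = 4-4 = 0.

0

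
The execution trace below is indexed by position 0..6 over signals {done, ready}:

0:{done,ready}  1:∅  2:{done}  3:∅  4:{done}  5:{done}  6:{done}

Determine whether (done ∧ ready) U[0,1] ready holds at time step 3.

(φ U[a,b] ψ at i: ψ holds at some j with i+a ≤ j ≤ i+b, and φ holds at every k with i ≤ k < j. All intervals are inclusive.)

Need some j in [3,4] with ready, and (done ∧ ready) at every k in [3,j-1].
  j=3: ready false.
  j=4: ready false.
No j in the window works → until fails.

False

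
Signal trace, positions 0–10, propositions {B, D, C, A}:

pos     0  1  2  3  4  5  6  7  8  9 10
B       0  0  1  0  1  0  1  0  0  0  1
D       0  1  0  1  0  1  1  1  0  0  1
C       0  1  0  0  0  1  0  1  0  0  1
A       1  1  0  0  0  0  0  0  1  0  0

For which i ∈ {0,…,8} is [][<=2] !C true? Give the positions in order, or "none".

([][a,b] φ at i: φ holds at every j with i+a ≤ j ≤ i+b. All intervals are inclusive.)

2

Evaluate at each i in [0,8]:
  i=0: ✗ (fails at j=1)
  i=1: ✗ (fails at j=1)
  i=2: ✓ (all of [2,4])
  i=3: ✗ (fails at j=5)
  i=4: ✗ (fails at j=5)
  i=5: ✗ (fails at j=5)
  i=6: ✗ (fails at j=7)
  i=7: ✗ (fails at j=7)
  i=8: ✗ (fails at j=10)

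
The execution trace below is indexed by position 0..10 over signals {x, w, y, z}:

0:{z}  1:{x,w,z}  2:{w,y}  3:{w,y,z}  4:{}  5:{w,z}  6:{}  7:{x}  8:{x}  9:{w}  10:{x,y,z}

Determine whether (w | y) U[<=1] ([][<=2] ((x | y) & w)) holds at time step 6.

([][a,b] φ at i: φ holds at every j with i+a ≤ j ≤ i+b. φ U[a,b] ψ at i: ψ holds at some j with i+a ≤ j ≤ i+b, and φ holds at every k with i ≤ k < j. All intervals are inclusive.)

No

Need some j in [6,7] with [][<=2] ((x | y) & w), and (w | y) at every k in [6,j-1].
  j=6: [][<=2] ((x | y) & w) — fails at 6.
  j=7: [][<=2] ((x | y) & w) — fails at 7.
No j in the window works → until fails.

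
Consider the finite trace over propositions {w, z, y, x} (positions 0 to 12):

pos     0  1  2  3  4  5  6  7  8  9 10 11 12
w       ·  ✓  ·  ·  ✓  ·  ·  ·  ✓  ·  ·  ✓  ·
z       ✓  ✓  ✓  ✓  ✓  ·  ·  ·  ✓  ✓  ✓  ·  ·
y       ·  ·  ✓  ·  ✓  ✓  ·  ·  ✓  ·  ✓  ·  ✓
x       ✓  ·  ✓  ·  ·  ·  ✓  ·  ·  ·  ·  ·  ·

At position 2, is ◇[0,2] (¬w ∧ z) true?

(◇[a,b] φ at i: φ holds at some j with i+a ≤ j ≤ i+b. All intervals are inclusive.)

Check (¬w ∧ z) at each j in [2,4]:
  j=2: true
  j=3: true
  j=4: false
Found at j=2 → formula holds.

Yes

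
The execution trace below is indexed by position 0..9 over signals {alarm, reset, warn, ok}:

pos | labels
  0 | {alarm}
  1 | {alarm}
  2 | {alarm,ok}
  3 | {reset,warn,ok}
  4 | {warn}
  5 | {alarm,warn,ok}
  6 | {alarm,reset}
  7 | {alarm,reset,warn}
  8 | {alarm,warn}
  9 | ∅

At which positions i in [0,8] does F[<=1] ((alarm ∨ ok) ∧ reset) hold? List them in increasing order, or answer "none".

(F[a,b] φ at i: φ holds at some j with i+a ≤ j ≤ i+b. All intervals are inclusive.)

Evaluate at each i in [0,8]:
  i=0: ✗ (none in [0,1])
  i=1: ✗ (none in [1,2])
  i=2: ✓ (witness j=3)
  i=3: ✓ (witness j=3)
  i=4: ✗ (none in [4,5])
  i=5: ✓ (witness j=6)
  i=6: ✓ (witness j=6)
  i=7: ✓ (witness j=7)
  i=8: ✗ (none in [8,9])

2, 3, 5, 6, 7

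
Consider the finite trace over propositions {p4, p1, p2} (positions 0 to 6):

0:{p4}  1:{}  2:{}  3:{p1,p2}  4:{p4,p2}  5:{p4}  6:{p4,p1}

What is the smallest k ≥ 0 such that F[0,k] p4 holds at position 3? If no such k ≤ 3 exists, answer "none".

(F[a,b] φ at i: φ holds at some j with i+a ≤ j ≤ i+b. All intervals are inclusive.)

Scan j = 3,4,… for p4:
  j=3: fails
  j=4: holds
First hit at j=4, so smallest k = 4-3 = 1.

1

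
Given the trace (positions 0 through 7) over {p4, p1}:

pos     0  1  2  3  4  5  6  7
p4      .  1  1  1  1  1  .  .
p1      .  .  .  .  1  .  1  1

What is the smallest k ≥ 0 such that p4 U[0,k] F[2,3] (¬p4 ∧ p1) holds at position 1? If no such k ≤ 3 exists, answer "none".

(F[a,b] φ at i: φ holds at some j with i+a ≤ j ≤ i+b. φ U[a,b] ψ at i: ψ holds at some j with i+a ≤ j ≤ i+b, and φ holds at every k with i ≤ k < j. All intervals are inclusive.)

2

Need earliest j ≥ 1 with F[2,3] (¬p4 ∧ p1), and p4 at every k in [1,j-1].
  j=1: rhs fails.
  j=2: rhs fails.
  j=3: rhs holds; lhs holds on [1,2]. k = 2.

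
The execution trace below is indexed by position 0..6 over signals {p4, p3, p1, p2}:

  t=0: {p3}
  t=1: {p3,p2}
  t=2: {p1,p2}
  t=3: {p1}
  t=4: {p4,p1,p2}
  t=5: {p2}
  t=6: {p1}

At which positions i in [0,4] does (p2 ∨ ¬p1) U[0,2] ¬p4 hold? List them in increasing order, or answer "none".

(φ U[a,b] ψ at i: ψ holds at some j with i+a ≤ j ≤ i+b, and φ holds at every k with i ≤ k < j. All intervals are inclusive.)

0, 1, 2, 3, 4

Evaluate at each i in [0,4]:
  i=0: ✓ (rhs at j=0)
  i=1: ✓ (rhs at j=1)
  i=2: ✓ (rhs at j=2)
  i=3: ✓ (rhs at j=3)
  i=4: ✓ (rhs at j=5; lhs holds on [4,4])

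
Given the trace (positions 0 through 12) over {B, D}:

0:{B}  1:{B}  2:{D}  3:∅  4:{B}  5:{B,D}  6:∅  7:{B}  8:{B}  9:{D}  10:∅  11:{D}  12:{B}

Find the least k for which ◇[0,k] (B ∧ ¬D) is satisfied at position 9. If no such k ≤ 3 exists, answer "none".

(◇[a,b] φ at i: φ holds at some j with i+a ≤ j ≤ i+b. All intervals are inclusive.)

3

Scan j = 9,10,… for (B ∧ ¬D):
  j=9: fails
  j=10: fails
  j=11: fails
  j=12: holds
First hit at j=12, so smallest k = 12-9 = 3.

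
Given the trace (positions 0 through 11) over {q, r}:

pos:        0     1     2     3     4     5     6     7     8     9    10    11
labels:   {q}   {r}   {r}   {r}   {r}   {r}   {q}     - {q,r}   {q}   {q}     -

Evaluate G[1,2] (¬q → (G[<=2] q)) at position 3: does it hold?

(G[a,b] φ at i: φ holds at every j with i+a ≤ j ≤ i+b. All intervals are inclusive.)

Does not hold

Check (¬q → (G[<=2] q)) at every j in [4,5]:
  j=4: antecedent true; consequent fails at 4 → ✗
  j=5: antecedent true; consequent fails at 5 → ✗
Fails at j=4 → formula fails.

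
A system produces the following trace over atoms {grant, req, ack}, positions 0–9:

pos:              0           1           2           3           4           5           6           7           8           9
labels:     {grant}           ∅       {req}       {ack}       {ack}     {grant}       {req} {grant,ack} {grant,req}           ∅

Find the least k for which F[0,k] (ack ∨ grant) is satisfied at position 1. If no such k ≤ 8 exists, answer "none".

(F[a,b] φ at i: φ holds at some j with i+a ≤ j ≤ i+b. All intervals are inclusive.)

Scan j = 1,2,… for (ack ∨ grant):
  j=1: fails
  j=2: fails
  j=3: holds
First hit at j=3, so smallest k = 3-1 = 2.

2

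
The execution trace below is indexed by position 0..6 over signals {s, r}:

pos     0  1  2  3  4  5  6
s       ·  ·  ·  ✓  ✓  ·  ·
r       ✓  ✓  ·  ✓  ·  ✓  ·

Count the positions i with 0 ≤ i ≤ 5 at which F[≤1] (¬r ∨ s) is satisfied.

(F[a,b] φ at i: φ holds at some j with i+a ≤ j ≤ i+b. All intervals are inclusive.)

Evaluate at each i in [0,5]:
  i=0: ✗ (none in [0,1])
  i=1: ✓ (witness j=2)
  i=2: ✓ (witness j=2)
  i=3: ✓ (witness j=3)
  i=4: ✓ (witness j=4)
  i=5: ✓ (witness j=6)
Positions where it holds: {1, 2, 3, 4, 5} → 5.

5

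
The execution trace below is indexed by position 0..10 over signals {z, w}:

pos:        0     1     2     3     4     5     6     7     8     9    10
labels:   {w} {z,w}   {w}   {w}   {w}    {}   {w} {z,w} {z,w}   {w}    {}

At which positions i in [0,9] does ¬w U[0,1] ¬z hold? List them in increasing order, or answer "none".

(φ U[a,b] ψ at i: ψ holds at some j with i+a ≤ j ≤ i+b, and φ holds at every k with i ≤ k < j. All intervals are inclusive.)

Evaluate at each i in [0,9]:
  i=0: ✓ (rhs at j=0)
  i=1: ✗ (lhs fails at k=1 before rhs at j=2)
  i=2: ✓ (rhs at j=2)
  i=3: ✓ (rhs at j=3)
  i=4: ✓ (rhs at j=4)
  i=5: ✓ (rhs at j=5)
  i=6: ✓ (rhs at j=6)
  i=7: ✗ (no rhs in [7,8])
  i=8: ✗ (lhs fails at k=8 before rhs at j=9)
  i=9: ✓ (rhs at j=9)

0, 2, 3, 4, 5, 6, 9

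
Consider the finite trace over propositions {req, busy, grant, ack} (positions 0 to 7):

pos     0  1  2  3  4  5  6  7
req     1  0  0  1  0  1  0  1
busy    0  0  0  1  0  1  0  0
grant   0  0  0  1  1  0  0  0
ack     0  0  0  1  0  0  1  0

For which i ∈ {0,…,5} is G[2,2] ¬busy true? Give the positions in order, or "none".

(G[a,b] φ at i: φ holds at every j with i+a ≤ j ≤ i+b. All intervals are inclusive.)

Evaluate at each i in [0,5]:
  i=0: ✓ (all of [2,2])
  i=1: ✗ (fails at j=3)
  i=2: ✓ (all of [4,4])
  i=3: ✗ (fails at j=5)
  i=4: ✓ (all of [6,6])
  i=5: ✓ (all of [7,7])

0, 2, 4, 5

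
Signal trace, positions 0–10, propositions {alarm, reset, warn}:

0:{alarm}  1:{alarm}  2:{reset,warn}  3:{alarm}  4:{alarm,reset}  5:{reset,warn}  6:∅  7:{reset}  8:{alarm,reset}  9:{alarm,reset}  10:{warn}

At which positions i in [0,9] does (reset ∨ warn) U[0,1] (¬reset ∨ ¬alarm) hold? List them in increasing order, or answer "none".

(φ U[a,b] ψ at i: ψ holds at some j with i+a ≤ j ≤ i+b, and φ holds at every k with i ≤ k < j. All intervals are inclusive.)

Evaluate at each i in [0,9]:
  i=0: ✓ (rhs at j=0)
  i=1: ✓ (rhs at j=1)
  i=2: ✓ (rhs at j=2)
  i=3: ✓ (rhs at j=3)
  i=4: ✓ (rhs at j=5; lhs holds on [4,4])
  i=5: ✓ (rhs at j=5)
  i=6: ✓ (rhs at j=6)
  i=7: ✓ (rhs at j=7)
  i=8: ✗ (no rhs in [8,9])
  i=9: ✓ (rhs at j=10; lhs holds on [9,9])

0, 1, 2, 3, 4, 5, 6, 7, 9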